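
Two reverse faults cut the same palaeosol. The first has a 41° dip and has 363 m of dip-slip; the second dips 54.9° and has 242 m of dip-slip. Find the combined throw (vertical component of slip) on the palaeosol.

throw_A = 363 × sin(41°) = 238.1 m
throw_B = 242 × sin(54.9°) = 198 m
total = 238.1 + 198 = 436 m

436 m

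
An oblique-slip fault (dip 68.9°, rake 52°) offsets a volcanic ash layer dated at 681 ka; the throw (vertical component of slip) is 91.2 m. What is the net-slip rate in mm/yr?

0.182 mm/yr

dip-slip = throw / sin(dip) = 91.2 / sin(68.9°) = 97.75 m
net slip = dip-slip / sin(rake) = 97.75 / sin(52°) = 124.1 m
rate = 124.1 m / 681 ka = 0.000182 m/yr = 0.182 mm/yr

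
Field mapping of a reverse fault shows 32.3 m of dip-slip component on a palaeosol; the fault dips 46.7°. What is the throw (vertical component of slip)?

23.5 m

throw = dip-slip × sin(dip) = 32.3 m × sin(46.7°) = 23.5 m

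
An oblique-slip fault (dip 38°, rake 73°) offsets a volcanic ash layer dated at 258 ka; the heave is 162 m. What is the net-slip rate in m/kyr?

0.833 m/kyr

dip-slip = heave / cos(dip) = 162 / cos(38°) = 205.6 m
net slip = dip-slip / sin(rake) = 205.6 / sin(73°) = 215 m
rate = 215 m / 258 ka = 0.000833 m/yr = 0.833 m/kyr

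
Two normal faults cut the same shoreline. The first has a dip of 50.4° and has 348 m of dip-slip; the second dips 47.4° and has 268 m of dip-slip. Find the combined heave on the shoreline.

403 m

heave_A = 348 × cos(50.4°) = 221.8 m
heave_B = 268 × cos(47.4°) = 181.4 m
total = 221.8 + 181.4 = 403 m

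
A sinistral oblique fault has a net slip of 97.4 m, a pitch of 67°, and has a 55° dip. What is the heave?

51.4 m

dip-slip = net slip × sin(rake) = 97.4 m × sin(67°) = 89.66 m
heave = dip-slip × cos(dip) = 89.66 × cos(55°) = 51.4 m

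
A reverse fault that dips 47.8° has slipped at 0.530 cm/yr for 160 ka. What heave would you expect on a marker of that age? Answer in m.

570 m

dip-slip = rate × time = 0.530 cm/yr × 160 ka = 848 m
heave = dip-slip × cos(dip) = 848 × cos(47.8°) = 570 m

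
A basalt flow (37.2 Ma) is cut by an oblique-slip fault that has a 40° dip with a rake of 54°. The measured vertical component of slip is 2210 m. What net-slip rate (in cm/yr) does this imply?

0.0114 cm/yr

dip-slip = throw / sin(dip) = 2210 / sin(40°) = 3438 m
net slip = dip-slip / sin(rake) = 3438 / sin(54°) = 4250 m
rate = 4250 m / 37.2 Ma = 0.000114 m/yr = 0.0114 cm/yr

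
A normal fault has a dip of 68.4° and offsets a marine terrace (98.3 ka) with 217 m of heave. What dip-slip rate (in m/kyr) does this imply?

dip-slip = heave / cos(dip) = 217 m / cos(68.4°) = 589.5 m
rate = 589.5 m / 98.3 ka = 0.00600 m/yr = 6 m/kyr

6 m/kyr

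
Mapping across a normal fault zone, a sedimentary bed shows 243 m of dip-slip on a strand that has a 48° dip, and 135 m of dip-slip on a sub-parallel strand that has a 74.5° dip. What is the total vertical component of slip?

throw_A = 243 × sin(48°) = 180.6 m
throw_B = 135 × sin(74.5°) = 130.1 m
total = 180.6 + 130.1 = 311 m

311 m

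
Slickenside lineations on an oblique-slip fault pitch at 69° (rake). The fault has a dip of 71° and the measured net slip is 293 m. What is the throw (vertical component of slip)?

259 m

dip-slip = net slip × sin(rake) = 293 m × sin(69°) = 273.5 m
throw = dip-slip × sin(dip) = 273.5 × sin(71°) = 259 m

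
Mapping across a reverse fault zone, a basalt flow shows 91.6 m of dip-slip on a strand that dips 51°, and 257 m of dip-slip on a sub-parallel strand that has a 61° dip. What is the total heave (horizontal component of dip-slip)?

182 m

heave_A = 91.6 × cos(51°) = 57.65 m
heave_B = 257 × cos(61°) = 124.6 m
total = 57.65 + 124.6 = 182 m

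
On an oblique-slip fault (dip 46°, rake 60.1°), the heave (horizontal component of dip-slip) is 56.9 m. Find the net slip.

94.5 m

dip-slip = heave / cos(dip) = 56.9 / cos(46°) = 81.91 m
net slip = dip-slip / sin(rake) = 81.91 / sin(60.1°) = 94.5 m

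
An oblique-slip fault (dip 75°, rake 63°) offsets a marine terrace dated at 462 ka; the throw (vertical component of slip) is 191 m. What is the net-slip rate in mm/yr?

dip-slip = throw / sin(dip) = 191 / sin(75°) = 197.7 m
net slip = dip-slip / sin(rake) = 197.7 / sin(63°) = 221.9 m
rate = 221.9 m / 462 ka = 0.000480 m/yr = 0.480 mm/yr

0.480 mm/yr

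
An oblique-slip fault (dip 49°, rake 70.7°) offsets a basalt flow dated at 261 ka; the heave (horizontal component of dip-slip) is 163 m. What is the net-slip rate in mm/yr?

dip-slip = heave / cos(dip) = 163 / cos(49°) = 248.5 m
net slip = dip-slip / sin(rake) = 248.5 / sin(70.7°) = 263.2 m
rate = 263.2 m / 261 ka = 0.00101 m/yr = 1.01 mm/yr

1.01 mm/yr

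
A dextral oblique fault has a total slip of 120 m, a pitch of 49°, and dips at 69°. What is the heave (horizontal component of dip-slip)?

32.5 m

dip-slip = net slip × sin(rake) = 120 m × sin(49°) = 90.57 m
heave = dip-slip × cos(dip) = 90.57 × cos(69°) = 32.5 m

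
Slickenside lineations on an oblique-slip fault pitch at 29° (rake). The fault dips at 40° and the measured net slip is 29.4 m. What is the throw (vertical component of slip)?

dip-slip = net slip × sin(rake) = 29.4 m × sin(29°) = 14.25 m
throw = dip-slip × sin(dip) = 14.25 × sin(40°) = 9.16 m

9.16 m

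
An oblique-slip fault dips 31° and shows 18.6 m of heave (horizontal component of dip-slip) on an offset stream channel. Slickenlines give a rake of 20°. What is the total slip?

dip-slip = heave / cos(dip) = 18.6 / cos(31°) = 21.70 m
net slip = dip-slip / sin(rake) = 21.70 / sin(20°) = 63.4 m

63.4 m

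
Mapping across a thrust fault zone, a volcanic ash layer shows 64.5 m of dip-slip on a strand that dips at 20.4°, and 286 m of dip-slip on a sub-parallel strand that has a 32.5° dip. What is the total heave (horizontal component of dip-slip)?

302 m

heave_A = 64.5 × cos(20.4°) = 60.45 m
heave_B = 286 × cos(32.5°) = 241.2 m
total = 60.45 + 241.2 = 302 m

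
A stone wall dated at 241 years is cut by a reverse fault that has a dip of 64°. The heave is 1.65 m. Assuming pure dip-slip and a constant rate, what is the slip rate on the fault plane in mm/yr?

15.6 mm/yr

dip-slip = heave / cos(dip) = 1.65 m / cos(64°) = 3.764 m
rate = 3.764 m / 241 years = 0.0156 m/yr = 15.6 mm/yr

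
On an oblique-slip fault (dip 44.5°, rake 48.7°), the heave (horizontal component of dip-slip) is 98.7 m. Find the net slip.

184 m

dip-slip = heave / cos(dip) = 98.7 / cos(44.5°) = 138.4 m
net slip = dip-slip / sin(rake) = 138.4 / sin(48.7°) = 184 m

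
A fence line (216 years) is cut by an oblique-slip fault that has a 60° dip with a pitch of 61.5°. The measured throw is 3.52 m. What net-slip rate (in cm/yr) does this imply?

dip-slip = throw / sin(dip) = 3.52 / sin(60°) = 4.065 m
net slip = dip-slip / sin(rake) = 4.065 / sin(61.5°) = 4.625 m
rate = 4.625 m / 216 years = 0.0214 m/yr = 2.14 cm/yr

2.14 cm/yr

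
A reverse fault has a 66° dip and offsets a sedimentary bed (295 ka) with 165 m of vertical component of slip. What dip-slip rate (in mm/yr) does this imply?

0.612 mm/yr

dip-slip = throw / sin(dip) = 165 m / sin(66°) = 180.6 m
rate = 180.6 m / 295 ka = 0.000612 m/yr = 0.612 mm/yr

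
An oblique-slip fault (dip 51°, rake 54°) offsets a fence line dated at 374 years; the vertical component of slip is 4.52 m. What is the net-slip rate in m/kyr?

dip-slip = throw / sin(dip) = 4.52 / sin(51°) = 5.816 m
net slip = dip-slip / sin(rake) = 5.816 / sin(54°) = 7.189 m
rate = 7.189 m / 374 years = 0.0192 m/yr = 19.2 m/kyr

19.2 m/kyr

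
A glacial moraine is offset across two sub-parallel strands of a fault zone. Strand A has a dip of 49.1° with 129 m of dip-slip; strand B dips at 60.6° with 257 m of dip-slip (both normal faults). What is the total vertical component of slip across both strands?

throw_A = 129 × sin(49.1°) = 97.51 m
throw_B = 257 × sin(60.6°) = 223.9 m
total = 97.51 + 223.9 = 321 m

321 m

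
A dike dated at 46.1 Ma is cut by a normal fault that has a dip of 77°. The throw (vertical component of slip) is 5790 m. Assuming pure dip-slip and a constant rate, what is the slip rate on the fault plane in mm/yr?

dip-slip = throw / sin(dip) = 5790 m / sin(77°) = 5942 m
rate = 5942 m / 46.1 Ma = 0.000129 m/yr = 0.129 mm/yr

0.129 mm/yr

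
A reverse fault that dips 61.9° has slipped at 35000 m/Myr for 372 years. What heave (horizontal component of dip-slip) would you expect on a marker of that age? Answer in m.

dip-slip = rate × time = 35000 m/Myr × 372 years = 13.02 m
heave = dip-slip × cos(dip) = 13.02 × cos(61.9°) = 6.13 m

6.13 m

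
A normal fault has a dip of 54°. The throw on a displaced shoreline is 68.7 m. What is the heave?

heave = throw / tan(dip) = 68.7 / tan(54°) = 49.9 m

49.9 m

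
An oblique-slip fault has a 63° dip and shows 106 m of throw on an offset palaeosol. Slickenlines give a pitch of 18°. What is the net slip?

dip-slip = throw / sin(dip) = 106 / sin(63°) = 119 m
net slip = dip-slip / sin(rake) = 119 / sin(18°) = 385 m

385 m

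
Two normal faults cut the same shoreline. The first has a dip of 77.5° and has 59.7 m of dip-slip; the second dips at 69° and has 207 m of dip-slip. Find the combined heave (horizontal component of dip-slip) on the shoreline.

87.1 m

heave_A = 59.7 × cos(77.5°) = 12.92 m
heave_B = 207 × cos(69°) = 74.18 m
total = 12.92 + 74.18 = 87.1 m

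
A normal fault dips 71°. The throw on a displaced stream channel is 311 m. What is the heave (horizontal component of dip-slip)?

107 m

heave = throw / tan(dip) = 311 / tan(71°) = 107 m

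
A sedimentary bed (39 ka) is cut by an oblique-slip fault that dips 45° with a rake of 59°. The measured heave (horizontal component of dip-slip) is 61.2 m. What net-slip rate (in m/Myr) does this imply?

2590 m/Myr

dip-slip = heave / cos(dip) = 61.2 / cos(45°) = 86.55 m
net slip = dip-slip / sin(rake) = 86.55 / sin(59°) = 101 m
rate = 101 m / 39 ka = 0.00259 m/yr = 2590 m/Myr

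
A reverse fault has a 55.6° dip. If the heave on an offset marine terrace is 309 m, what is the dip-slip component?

547 m

dip-slip = heave / cos(dip) = 309 / cos(55.6°) = 547 m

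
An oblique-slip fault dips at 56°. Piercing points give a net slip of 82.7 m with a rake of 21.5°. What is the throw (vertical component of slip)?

25.1 m

dip-slip = net slip × sin(rake) = 82.7 m × sin(21.5°) = 30.31 m
throw = dip-slip × sin(dip) = 30.31 × sin(56°) = 25.1 m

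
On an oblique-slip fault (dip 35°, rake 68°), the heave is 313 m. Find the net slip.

dip-slip = heave / cos(dip) = 313 / cos(35°) = 382.1 m
net slip = dip-slip / sin(rake) = 382.1 / sin(68°) = 412 m

412 m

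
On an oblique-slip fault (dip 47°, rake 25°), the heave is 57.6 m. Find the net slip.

dip-slip = heave / cos(dip) = 57.6 / cos(47°) = 84.46 m
net slip = dip-slip / sin(rake) = 84.46 / sin(25°) = 200 m

200 m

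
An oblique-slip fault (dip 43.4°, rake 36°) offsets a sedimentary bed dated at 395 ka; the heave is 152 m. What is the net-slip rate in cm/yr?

0.0901 cm/yr

dip-slip = heave / cos(dip) = 152 / cos(43.4°) = 209.2 m
net slip = dip-slip / sin(rake) = 209.2 / sin(36°) = 355.9 m
rate = 355.9 m / 395 ka = 0.000901 m/yr = 0.0901 cm/yr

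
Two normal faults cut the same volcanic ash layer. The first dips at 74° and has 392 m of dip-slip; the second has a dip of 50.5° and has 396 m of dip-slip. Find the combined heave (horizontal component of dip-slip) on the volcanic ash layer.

360 m

heave_A = 392 × cos(74°) = 108 m
heave_B = 396 × cos(50.5°) = 251.9 m
total = 108 + 251.9 = 360 m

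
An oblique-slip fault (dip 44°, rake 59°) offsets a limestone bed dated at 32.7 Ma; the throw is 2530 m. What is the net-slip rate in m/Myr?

130 m/Myr

dip-slip = throw / sin(dip) = 2530 / sin(44°) = 3642 m
net slip = dip-slip / sin(rake) = 3642 / sin(59°) = 4249 m
rate = 4249 m / 32.7 Ma = 0.000130 m/yr = 130 m/Myr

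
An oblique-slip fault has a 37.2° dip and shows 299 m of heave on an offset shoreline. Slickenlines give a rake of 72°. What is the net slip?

dip-slip = heave / cos(dip) = 299 / cos(37.2°) = 375.4 m
net slip = dip-slip / sin(rake) = 375.4 / sin(72°) = 395 m

395 m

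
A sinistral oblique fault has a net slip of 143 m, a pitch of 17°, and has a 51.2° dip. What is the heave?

26.2 m

dip-slip = net slip × sin(rake) = 143 m × sin(17°) = 41.81 m
heave = dip-slip × cos(dip) = 41.81 × cos(51.2°) = 26.2 m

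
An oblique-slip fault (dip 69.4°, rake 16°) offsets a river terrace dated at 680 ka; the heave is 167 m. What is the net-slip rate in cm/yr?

dip-slip = heave / cos(dip) = 167 / cos(69.4°) = 474.6 m
net slip = dip-slip / sin(rake) = 474.6 / sin(16°) = 1722 m
rate = 1722 m / 680 ka = 0.00253 m/yr = 0.253 cm/yr

0.253 cm/yr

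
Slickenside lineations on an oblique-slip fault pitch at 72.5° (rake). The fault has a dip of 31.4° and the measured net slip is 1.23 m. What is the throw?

dip-slip = net slip × sin(rake) = 1.23 m × sin(72.5°) = 1.173 m
throw = dip-slip × sin(dip) = 1.173 × sin(31.4°) = 0.611 m

0.611 m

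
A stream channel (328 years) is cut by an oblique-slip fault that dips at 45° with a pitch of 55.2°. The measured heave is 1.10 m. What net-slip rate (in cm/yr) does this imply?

0.578 cm/yr

dip-slip = heave / cos(dip) = 1.10 / cos(45°) = 1.556 m
net slip = dip-slip / sin(rake) = 1.556 / sin(55.2°) = 1.894 m
rate = 1.894 m / 328 years = 0.00578 m/yr = 0.578 cm/yr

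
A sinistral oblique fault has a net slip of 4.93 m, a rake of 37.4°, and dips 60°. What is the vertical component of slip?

dip-slip = net slip × sin(rake) = 4.93 m × sin(37.4°) = 2.994 m
throw = dip-slip × sin(dip) = 2.994 × sin(60°) = 2.59 m

2.59 m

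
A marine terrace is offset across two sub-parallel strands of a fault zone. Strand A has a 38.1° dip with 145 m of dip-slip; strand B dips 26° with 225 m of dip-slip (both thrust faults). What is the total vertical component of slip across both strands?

throw_A = 145 × sin(38.1°) = 89.47 m
throw_B = 225 × sin(26°) = 98.63 m
total = 89.47 + 98.63 = 188 m

188 m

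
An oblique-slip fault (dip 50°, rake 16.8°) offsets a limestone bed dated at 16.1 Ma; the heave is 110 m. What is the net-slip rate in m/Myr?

dip-slip = heave / cos(dip) = 110 / cos(50°) = 171.1 m
net slip = dip-slip / sin(rake) = 171.1 / sin(16.8°) = 592.1 m
rate = 592.1 m / 16.1 Ma = 0.0000368 m/yr = 36.8 m/Myr

36.8 m/Myr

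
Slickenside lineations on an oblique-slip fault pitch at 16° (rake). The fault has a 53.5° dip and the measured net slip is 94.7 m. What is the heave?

15.5 m

dip-slip = net slip × sin(rake) = 94.7 m × sin(16°) = 26.10 m
heave = dip-slip × cos(dip) = 26.10 × cos(53.5°) = 15.5 m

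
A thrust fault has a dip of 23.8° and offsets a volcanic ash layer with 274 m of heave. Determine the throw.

throw = heave × tan(dip) = 274 × tan(23.8°) = 121 m

121 m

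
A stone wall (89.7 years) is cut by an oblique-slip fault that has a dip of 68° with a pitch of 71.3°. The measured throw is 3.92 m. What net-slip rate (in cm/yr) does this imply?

dip-slip = throw / sin(dip) = 3.92 / sin(68°) = 4.228 m
net slip = dip-slip / sin(rake) = 4.228 / sin(71.3°) = 4.463 m
rate = 4.463 m / 89.7 years = 0.0498 m/yr = 4.98 cm/yr

4.98 cm/yr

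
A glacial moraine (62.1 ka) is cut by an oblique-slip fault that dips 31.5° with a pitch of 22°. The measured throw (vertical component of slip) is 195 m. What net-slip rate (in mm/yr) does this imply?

16 mm/yr

dip-slip = throw / sin(dip) = 195 / sin(31.5°) = 373.2 m
net slip = dip-slip / sin(rake) = 373.2 / sin(22°) = 996.3 m
rate = 996.3 m / 62.1 ka = 0.0160 m/yr = 16 mm/yr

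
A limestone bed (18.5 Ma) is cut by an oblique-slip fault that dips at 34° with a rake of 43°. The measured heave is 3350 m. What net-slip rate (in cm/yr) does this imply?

0.0320 cm/yr

dip-slip = heave / cos(dip) = 3350 / cos(34°) = 4041 m
net slip = dip-slip / sin(rake) = 4041 / sin(43°) = 5925 m
rate = 5925 m / 18.5 Ma = 0.000320 m/yr = 0.0320 cm/yr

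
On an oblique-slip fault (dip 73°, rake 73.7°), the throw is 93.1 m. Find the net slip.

101 m

dip-slip = throw / sin(dip) = 93.1 / sin(73°) = 97.35 m
net slip = dip-slip / sin(rake) = 97.35 / sin(73.7°) = 101 m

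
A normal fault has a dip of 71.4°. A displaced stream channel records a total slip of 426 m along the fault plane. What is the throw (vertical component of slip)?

404 m

throw = dip-slip × sin(dip) = 426 m × sin(71.4°) = 404 m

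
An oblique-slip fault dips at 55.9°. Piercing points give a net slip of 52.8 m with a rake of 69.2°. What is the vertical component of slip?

dip-slip = net slip × sin(rake) = 52.8 m × sin(69.2°) = 49.36 m
throw = dip-slip × sin(dip) = 49.36 × sin(55.9°) = 40.9 m

40.9 m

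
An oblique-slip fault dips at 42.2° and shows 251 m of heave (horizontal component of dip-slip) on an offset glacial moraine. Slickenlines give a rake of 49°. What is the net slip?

dip-slip = heave / cos(dip) = 251 / cos(42.2°) = 338.8 m
net slip = dip-slip / sin(rake) = 338.8 / sin(49°) = 449 m

449 m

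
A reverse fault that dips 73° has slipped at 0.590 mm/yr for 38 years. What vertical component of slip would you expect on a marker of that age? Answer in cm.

2.14 cm

dip-slip = rate × time = 0.590 mm/yr × 38 years = 0.02242 m
throw = dip-slip × sin(dip) = 0.02242 × sin(73°) = 0.0214 m = 2.14 cm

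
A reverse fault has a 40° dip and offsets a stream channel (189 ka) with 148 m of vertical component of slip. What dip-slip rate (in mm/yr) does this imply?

dip-slip = throw / sin(dip) = 148 m / sin(40°) = 230.2 m
rate = 230.2 m / 189 ka = 0.00122 m/yr = 1.22 mm/yr

1.22 mm/yr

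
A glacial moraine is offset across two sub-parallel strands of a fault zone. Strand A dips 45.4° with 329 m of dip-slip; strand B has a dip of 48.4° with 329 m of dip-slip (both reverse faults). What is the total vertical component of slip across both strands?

480 m

throw_A = 329 × sin(45.4°) = 234.3 m
throw_B = 329 × sin(48.4°) = 246 m
total = 234.3 + 246 = 480 m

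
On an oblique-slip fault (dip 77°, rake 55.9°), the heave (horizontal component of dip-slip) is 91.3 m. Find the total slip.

490 m

dip-slip = heave / cos(dip) = 91.3 / cos(77°) = 405.9 m
net slip = dip-slip / sin(rake) = 405.9 / sin(55.9°) = 490 m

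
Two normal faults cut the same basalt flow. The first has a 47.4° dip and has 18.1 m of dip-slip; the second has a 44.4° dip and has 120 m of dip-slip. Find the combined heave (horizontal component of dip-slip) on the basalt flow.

heave_A = 18.1 × cos(47.4°) = 12.25 m
heave_B = 120 × cos(44.4°) = 85.74 m
total = 12.25 + 85.74 = 98 m

98 m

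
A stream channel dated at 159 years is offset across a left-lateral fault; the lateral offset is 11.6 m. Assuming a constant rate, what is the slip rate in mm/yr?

73 mm/yr

rate = 11.6 m / 159 years = 0.0730 m/yr = 73 mm/yr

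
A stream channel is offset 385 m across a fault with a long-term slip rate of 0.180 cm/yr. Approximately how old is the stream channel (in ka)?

214 ka

age = offset / rate = 385 m / (0.180 cm/yr) = 214000 yr = 214 ka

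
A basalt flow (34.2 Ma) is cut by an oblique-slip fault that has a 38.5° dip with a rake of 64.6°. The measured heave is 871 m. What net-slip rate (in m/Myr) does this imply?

dip-slip = heave / cos(dip) = 871 / cos(38.5°) = 1113 m
net slip = dip-slip / sin(rake) = 1113 / sin(64.6°) = 1232 m
rate = 1232 m / 34.2 Ma = 0.0000360 m/yr = 36 m/Myr

36 m/Myr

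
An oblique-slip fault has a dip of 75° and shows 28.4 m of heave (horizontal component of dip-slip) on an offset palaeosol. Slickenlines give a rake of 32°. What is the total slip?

dip-slip = heave / cos(dip) = 28.4 / cos(75°) = 109.7 m
net slip = dip-slip / sin(rake) = 109.7 / sin(32°) = 207 m

207 m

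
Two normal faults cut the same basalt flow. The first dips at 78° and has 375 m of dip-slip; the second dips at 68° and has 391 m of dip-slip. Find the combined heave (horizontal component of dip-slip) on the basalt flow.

heave_A = 375 × cos(78°) = 77.97 m
heave_B = 391 × cos(68°) = 146.5 m
total = 77.97 + 146.5 = 224 m

224 m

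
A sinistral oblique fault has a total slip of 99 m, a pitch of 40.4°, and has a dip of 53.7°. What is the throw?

dip-slip = net slip × sin(rake) = 99 m × sin(40.4°) = 64.16 m
throw = dip-slip × sin(dip) = 64.16 × sin(53.7°) = 51.7 m

51.7 m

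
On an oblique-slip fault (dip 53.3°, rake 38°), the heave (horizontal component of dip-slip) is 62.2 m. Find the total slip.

dip-slip = heave / cos(dip) = 62.2 / cos(53.3°) = 104.1 m
net slip = dip-slip / sin(rake) = 104.1 / sin(38°) = 169 m

169 m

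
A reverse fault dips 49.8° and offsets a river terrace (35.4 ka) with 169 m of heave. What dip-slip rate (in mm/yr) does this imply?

7.40 mm/yr

dip-slip = heave / cos(dip) = 169 m / cos(49.8°) = 261.8 m
rate = 261.8 m / 35.4 ka = 0.00740 m/yr = 7.40 mm/yr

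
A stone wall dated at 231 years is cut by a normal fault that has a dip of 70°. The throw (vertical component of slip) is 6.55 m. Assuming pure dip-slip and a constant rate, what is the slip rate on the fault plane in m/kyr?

dip-slip = throw / sin(dip) = 6.55 m / sin(70°) = 6.970 m
rate = 6.970 m / 231 years = 0.0302 m/yr = 30.2 m/kyr

30.2 m/kyr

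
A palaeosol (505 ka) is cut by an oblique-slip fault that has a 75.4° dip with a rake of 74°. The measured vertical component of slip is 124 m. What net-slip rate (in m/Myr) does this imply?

264 m/Myr

dip-slip = throw / sin(dip) = 124 / sin(75.4°) = 128.1 m
net slip = dip-slip / sin(rake) = 128.1 / sin(74°) = 133.3 m
rate = 133.3 m / 505 ka = 0.000264 m/yr = 264 m/Myr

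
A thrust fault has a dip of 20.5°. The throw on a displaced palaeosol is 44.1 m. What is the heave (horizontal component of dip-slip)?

heave = throw / tan(dip) = 44.1 / tan(20.5°) = 118 m

118 m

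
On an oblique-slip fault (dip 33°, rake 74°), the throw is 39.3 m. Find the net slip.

75.1 m

dip-slip = throw / sin(dip) = 39.3 / sin(33°) = 72.16 m
net slip = dip-slip / sin(rake) = 72.16 / sin(74°) = 75.1 m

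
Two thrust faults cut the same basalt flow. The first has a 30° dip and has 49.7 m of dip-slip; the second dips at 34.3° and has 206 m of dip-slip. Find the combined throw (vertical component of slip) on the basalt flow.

throw_A = 49.7 × sin(30°) = 24.85 m
throw_B = 206 × sin(34.3°) = 116.1 m
total = 24.85 + 116.1 = 141 m

141 m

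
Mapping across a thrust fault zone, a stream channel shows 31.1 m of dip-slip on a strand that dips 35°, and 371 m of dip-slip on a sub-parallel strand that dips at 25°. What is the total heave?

362 m

heave_A = 31.1 × cos(35°) = 25.48 m
heave_B = 371 × cos(25°) = 336.2 m
total = 25.48 + 336.2 = 362 m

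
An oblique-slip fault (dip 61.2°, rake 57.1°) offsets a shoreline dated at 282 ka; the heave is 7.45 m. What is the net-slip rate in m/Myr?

65.3 m/Myr

dip-slip = heave / cos(dip) = 7.45 / cos(61.2°) = 15.46 m
net slip = dip-slip / sin(rake) = 15.46 / sin(57.1°) = 18.42 m
rate = 18.42 m / 282 ka = 0.0000653 m/yr = 65.3 m/Myr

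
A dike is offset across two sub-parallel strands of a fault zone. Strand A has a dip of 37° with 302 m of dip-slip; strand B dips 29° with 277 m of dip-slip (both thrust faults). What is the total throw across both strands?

throw_A = 302 × sin(37°) = 181.7 m
throw_B = 277 × sin(29°) = 134.3 m
total = 181.7 + 134.3 = 316 m

316 m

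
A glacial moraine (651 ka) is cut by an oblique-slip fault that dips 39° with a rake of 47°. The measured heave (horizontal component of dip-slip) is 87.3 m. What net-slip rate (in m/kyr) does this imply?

0.236 m/kyr

dip-slip = heave / cos(dip) = 87.3 / cos(39°) = 112.3 m
net slip = dip-slip / sin(rake) = 112.3 / sin(47°) = 153.6 m
rate = 153.6 m / 651 ka = 0.000236 m/yr = 0.236 m/kyr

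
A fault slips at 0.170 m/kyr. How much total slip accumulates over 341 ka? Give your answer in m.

58 m

slip = rate × time = 0.170 m/kyr × 341 ka = 58 m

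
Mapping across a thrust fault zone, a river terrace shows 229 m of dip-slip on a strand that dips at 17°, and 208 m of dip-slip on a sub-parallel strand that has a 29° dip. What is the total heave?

heave_A = 229 × cos(17°) = 219 m
heave_B = 208 × cos(29°) = 181.9 m
total = 219 + 181.9 = 401 m

401 m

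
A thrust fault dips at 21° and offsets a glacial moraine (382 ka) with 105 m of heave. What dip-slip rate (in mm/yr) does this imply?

dip-slip = heave / cos(dip) = 105 m / cos(21°) = 112.5 m
rate = 112.5 m / 382 ka = 0.000294 m/yr = 0.294 mm/yr

0.294 mm/yr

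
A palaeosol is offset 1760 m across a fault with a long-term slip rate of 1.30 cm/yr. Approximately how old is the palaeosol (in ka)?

135 ka

age = offset / rate = 1760 m / (1.30 cm/yr) = 135000 yr = 135 ka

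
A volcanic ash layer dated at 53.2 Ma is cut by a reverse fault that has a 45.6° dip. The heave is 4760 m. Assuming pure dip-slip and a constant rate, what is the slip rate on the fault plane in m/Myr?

128 m/Myr

dip-slip = heave / cos(dip) = 4760 m / cos(45.6°) = 6803 m
rate = 6803 m / 53.2 Ma = 0.000128 m/yr = 128 m/Myr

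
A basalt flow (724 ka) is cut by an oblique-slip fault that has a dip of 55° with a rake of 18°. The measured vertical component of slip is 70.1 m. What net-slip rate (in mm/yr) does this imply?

0.383 mm/yr

dip-slip = throw / sin(dip) = 70.1 / sin(55°) = 85.58 m
net slip = dip-slip / sin(rake) = 85.58 / sin(18°) = 276.9 m
rate = 276.9 m / 724 ka = 0.000383 m/yr = 0.383 mm/yr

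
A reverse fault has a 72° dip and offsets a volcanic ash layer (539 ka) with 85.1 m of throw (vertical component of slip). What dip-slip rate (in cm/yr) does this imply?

dip-slip = throw / sin(dip) = 85.1 m / sin(72°) = 89.48 m
rate = 89.48 m / 539 ka = 0.000166 m/yr = 0.0166 cm/yr

0.0166 cm/yr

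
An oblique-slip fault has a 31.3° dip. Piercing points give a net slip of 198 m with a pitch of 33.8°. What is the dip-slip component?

dip-slip = net slip × sin(rake) = 198 m × sin(33.8°) = 110 m

110 m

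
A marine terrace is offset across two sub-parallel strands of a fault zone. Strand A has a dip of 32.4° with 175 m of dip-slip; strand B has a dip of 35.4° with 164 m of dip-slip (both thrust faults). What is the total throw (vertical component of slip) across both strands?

189 m

throw_A = 175 × sin(32.4°) = 93.77 m
throw_B = 164 × sin(35.4°) = 95 m
total = 93.77 + 95 = 189 m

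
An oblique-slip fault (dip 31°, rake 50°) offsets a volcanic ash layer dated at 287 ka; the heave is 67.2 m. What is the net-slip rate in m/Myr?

357 m/Myr

dip-slip = heave / cos(dip) = 67.2 / cos(31°) = 78.40 m
net slip = dip-slip / sin(rake) = 78.40 / sin(50°) = 102.3 m
rate = 102.3 m / 287 ka = 0.000357 m/yr = 357 m/Myr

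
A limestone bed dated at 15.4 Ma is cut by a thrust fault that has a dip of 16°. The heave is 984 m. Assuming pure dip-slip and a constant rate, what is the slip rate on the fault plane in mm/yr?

dip-slip = heave / cos(dip) = 984 m / cos(16°) = 1024 m
rate = 1024 m / 15.4 Ma = 0.0000665 m/yr = 0.0665 mm/yr

0.0665 mm/yr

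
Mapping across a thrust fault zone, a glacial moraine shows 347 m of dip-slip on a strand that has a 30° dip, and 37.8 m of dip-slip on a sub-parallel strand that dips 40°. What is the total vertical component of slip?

198 m

throw_A = 347 × sin(30°) = 173.5 m
throw_B = 37.8 × sin(40°) = 24.30 m
total = 173.5 + 24.30 = 198 m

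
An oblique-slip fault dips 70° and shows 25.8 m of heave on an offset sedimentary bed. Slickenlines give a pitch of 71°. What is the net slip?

79.8 m

dip-slip = heave / cos(dip) = 25.8 / cos(70°) = 75.43 m
net slip = dip-slip / sin(rake) = 75.43 / sin(71°) = 79.8 m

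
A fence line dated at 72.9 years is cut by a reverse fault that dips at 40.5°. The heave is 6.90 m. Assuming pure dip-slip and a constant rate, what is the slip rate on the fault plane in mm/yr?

124 mm/yr

dip-slip = heave / cos(dip) = 6.90 m / cos(40.5°) = 9.074 m
rate = 9.074 m / 72.9 years = 0.124 m/yr = 124 mm/yr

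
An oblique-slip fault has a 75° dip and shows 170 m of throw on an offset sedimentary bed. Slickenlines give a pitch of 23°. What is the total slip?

450 m

dip-slip = throw / sin(dip) = 170 / sin(75°) = 176 m
net slip = dip-slip / sin(rake) = 176 / sin(23°) = 450 m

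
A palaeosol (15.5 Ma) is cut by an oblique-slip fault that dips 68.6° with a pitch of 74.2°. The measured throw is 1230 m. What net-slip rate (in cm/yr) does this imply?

0.00886 cm/yr

dip-slip = throw / sin(dip) = 1230 / sin(68.6°) = 1321 m
net slip = dip-slip / sin(rake) = 1321 / sin(74.2°) = 1373 m
rate = 1373 m / 15.5 Ma = 0.0000886 m/yr = 0.00886 cm/yr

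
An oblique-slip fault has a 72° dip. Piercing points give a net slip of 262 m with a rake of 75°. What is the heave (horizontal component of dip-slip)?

78.2 m

dip-slip = net slip × sin(rake) = 262 m × sin(75°) = 253.1 m
heave = dip-slip × cos(dip) = 253.1 × cos(72°) = 78.2 m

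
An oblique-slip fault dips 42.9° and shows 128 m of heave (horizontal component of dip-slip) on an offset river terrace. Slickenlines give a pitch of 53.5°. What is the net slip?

217 m

dip-slip = heave / cos(dip) = 128 / cos(42.9°) = 174.7 m
net slip = dip-slip / sin(rake) = 174.7 / sin(53.5°) = 217 m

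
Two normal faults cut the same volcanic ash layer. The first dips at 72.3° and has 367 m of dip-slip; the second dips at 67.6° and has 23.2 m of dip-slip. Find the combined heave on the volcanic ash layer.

heave_A = 367 × cos(72.3°) = 111.6 m
heave_B = 23.2 × cos(67.6°) = 8.841 m
total = 111.6 + 8.841 = 120 m

120 m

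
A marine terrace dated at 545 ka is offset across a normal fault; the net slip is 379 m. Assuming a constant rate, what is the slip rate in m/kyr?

rate = 379 m / 545 ka = 0.000695 m/yr = 0.695 m/kyr

0.695 m/kyr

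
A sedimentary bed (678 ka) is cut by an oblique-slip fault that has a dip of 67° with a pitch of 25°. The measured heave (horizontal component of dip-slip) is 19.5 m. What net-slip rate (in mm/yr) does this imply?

0.174 mm/yr

dip-slip = heave / cos(dip) = 19.5 / cos(67°) = 49.91 m
net slip = dip-slip / sin(rake) = 49.91 / sin(25°) = 118.1 m
rate = 118.1 m / 678 ka = 0.000174 m/yr = 0.174 mm/yr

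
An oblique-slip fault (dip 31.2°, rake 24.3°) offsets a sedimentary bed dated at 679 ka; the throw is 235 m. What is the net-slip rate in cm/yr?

0.162 cm/yr

dip-slip = throw / sin(dip) = 235 / sin(31.2°) = 453.6 m
net slip = dip-slip / sin(rake) = 453.6 / sin(24.3°) = 1102 m
rate = 1102 m / 679 ka = 0.00162 m/yr = 0.162 cm/yr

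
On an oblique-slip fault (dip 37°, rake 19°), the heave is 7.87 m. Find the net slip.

30.3 m

dip-slip = heave / cos(dip) = 7.87 / cos(37°) = 9.854 m
net slip = dip-slip / sin(rake) = 9.854 / sin(19°) = 30.3 m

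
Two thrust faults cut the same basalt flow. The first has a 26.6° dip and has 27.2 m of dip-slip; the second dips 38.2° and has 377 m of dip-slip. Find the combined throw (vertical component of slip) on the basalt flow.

throw_A = 27.2 × sin(26.6°) = 12.18 m
throw_B = 377 × sin(38.2°) = 233.1 m
total = 12.18 + 233.1 = 245 m

245 m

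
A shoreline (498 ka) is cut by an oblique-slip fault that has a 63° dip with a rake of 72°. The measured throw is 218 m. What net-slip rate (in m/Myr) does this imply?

dip-slip = throw / sin(dip) = 218 / sin(63°) = 244.7 m
net slip = dip-slip / sin(rake) = 244.7 / sin(72°) = 257.3 m
rate = 257.3 m / 498 ka = 0.000517 m/yr = 517 m/Myr

517 m/Myr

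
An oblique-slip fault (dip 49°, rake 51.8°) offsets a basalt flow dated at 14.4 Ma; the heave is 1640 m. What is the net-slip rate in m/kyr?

dip-slip = heave / cos(dip) = 1640 / cos(49°) = 2500 m
net slip = dip-slip / sin(rake) = 2500 / sin(51.8°) = 3181 m
rate = 3181 m / 14.4 Ma = 0.000221 m/yr = 0.221 m/kyr

0.221 m/kyr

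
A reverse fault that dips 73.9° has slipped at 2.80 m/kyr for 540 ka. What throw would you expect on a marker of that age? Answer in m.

dip-slip = rate × time = 2.80 m/kyr × 540 ka = 1512 m
throw = dip-slip × sin(dip) = 1512 × sin(73.9°) = 1450 m

1450 m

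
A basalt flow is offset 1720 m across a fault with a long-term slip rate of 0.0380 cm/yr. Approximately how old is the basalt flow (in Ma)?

4.53 Ma

age = offset / rate = 1720 m / (0.0380 cm/yr) = 4.53e+06 yr = 4.53 Ma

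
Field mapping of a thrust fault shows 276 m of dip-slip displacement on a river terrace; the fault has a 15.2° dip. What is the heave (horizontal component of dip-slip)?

heave = dip-slip × cos(dip) = 276 m × cos(15.2°) = 266 m

266 m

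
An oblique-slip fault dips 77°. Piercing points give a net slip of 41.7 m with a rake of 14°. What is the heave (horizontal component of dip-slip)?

dip-slip = net slip × sin(rake) = 41.7 m × sin(14°) = 10.09 m
heave = dip-slip × cos(dip) = 10.09 × cos(77°) = 2.27 m

2.27 m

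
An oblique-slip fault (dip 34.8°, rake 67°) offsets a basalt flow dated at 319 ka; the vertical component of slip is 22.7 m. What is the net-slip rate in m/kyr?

dip-slip = throw / sin(dip) = 22.7 / sin(34.8°) = 39.77 m
net slip = dip-slip / sin(rake) = 39.77 / sin(67°) = 43.21 m
rate = 43.21 m / 319 ka = 0.000135 m/yr = 0.135 m/kyr

0.135 m/kyr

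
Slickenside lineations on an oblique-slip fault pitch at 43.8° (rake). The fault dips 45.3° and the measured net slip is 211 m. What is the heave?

dip-slip = net slip × sin(rake) = 211 m × sin(43.8°) = 146 m
heave = dip-slip × cos(dip) = 146 × cos(45.3°) = 103 m

103 m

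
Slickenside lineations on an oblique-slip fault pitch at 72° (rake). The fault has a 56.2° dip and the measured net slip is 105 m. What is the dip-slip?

dip-slip = net slip × sin(rake) = 105 m × sin(72°) = 99.9 m

99.9 m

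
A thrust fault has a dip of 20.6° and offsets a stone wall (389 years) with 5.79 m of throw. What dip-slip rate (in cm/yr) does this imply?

4.23 cm/yr

dip-slip = throw / sin(dip) = 5.79 m / sin(20.6°) = 16.46 m
rate = 16.46 m / 389 years = 0.0423 m/yr = 4.23 cm/yr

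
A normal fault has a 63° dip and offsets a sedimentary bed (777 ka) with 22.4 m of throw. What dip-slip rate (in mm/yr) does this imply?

dip-slip = throw / sin(dip) = 22.4 m / sin(63°) = 25.14 m
rate = 25.14 m / 777 ka = 0.0000324 m/yr = 0.0324 mm/yr

0.0324 mm/yr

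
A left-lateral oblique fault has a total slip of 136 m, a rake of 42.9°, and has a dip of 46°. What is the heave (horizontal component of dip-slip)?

dip-slip = net slip × sin(rake) = 136 m × sin(42.9°) = 92.58 m
heave = dip-slip × cos(dip) = 92.58 × cos(46°) = 64.3 m

64.3 m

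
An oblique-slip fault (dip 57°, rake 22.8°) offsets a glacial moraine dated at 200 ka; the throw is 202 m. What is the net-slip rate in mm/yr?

dip-slip = throw / sin(dip) = 202 / sin(57°) = 240.9 m
net slip = dip-slip / sin(rake) = 240.9 / sin(22.8°) = 621.5 m
rate = 621.5 m / 200 ka = 0.00311 m/yr = 3.11 mm/yr

3.11 mm/yr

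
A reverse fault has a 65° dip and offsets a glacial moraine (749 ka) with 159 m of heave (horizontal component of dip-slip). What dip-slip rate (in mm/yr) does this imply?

0.502 mm/yr

dip-slip = heave / cos(dip) = 159 m / cos(65°) = 376.2 m
rate = 376.2 m / 749 ka = 0.000502 m/yr = 0.502 mm/yr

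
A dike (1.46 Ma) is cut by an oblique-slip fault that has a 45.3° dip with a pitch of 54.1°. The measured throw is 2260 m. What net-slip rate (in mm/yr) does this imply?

dip-slip = throw / sin(dip) = 2260 / sin(45.3°) = 3180 m
net slip = dip-slip / sin(rake) = 3180 / sin(54.1°) = 3925 m
rate = 3925 m / 1.46 Ma = 0.00269 m/yr = 2.69 mm/yr

2.69 mm/yr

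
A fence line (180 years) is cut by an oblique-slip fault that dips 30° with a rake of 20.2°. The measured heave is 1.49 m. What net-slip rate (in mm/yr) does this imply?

dip-slip = heave / cos(dip) = 1.49 / cos(30°) = 1.721 m
net slip = dip-slip / sin(rake) = 1.721 / sin(20.2°) = 4.983 m
rate = 4.983 m / 180 years = 0.0277 m/yr = 27.7 mm/yr

27.7 mm/yr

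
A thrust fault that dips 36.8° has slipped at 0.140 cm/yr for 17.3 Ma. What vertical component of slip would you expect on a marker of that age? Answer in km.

14.5 km

dip-slip = rate × time = 0.140 cm/yr × 17.3 Ma = 24220 m
throw = dip-slip × sin(dip) = 24220 × sin(36.8°) = 14500 m = 14.5 km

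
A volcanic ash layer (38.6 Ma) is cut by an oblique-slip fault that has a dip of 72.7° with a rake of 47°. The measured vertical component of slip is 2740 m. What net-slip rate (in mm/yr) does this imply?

0.102 mm/yr

dip-slip = throw / sin(dip) = 2740 / sin(72.7°) = 2870 m
net slip = dip-slip / sin(rake) = 2870 / sin(47°) = 3924 m
rate = 3924 m / 38.6 Ma = 0.000102 m/yr = 0.102 mm/yr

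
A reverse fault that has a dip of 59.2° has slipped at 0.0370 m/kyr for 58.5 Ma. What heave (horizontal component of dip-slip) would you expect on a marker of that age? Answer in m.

1110 m

dip-slip = rate × time = 0.0370 m/kyr × 58.5 Ma = 2164 m
heave = dip-slip × cos(dip) = 2164 × cos(59.2°) = 1110 m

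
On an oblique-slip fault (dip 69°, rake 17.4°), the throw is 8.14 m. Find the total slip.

29.2 m

dip-slip = throw / sin(dip) = 8.14 / sin(69°) = 8.719 m
net slip = dip-slip / sin(rake) = 8.719 / sin(17.4°) = 29.2 m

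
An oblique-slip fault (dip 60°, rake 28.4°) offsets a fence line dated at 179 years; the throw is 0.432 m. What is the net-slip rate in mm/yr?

dip-slip = throw / sin(dip) = 0.432 / sin(60°) = 0.4988 m
net slip = dip-slip / sin(rake) = 0.4988 / sin(28.4°) = 1.049 m
rate = 1.049 m / 179 years = 0.00586 m/yr = 5.86 mm/yr

5.86 mm/yr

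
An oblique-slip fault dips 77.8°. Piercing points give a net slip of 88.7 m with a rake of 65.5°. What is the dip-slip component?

80.7 m

dip-slip = net slip × sin(rake) = 88.7 m × sin(65.5°) = 80.7 m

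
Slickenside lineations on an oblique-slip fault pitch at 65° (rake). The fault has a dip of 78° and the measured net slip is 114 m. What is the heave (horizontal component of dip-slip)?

dip-slip = net slip × sin(rake) = 114 m × sin(65°) = 103.3 m
heave = dip-slip × cos(dip) = 103.3 × cos(78°) = 21.5 m

21.5 m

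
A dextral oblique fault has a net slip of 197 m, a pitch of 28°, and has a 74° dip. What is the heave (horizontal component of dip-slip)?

25.5 m

dip-slip = net slip × sin(rake) = 197 m × sin(28°) = 92.49 m
heave = dip-slip × cos(dip) = 92.49 × cos(74°) = 25.5 m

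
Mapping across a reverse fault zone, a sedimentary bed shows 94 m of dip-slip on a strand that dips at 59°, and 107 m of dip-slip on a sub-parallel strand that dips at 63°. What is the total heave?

heave_A = 94 × cos(59°) = 48.41 m
heave_B = 107 × cos(63°) = 48.58 m
total = 48.41 + 48.58 = 97 m

97 m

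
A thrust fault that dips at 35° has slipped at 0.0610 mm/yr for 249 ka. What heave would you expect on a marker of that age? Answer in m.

dip-slip = rate × time = 0.0610 mm/yr × 249 ka = 15.19 m
heave = dip-slip × cos(dip) = 15.19 × cos(35°) = 12.4 m

12.4 m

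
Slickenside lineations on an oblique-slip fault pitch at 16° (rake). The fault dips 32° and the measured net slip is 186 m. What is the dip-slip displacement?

dip-slip = net slip × sin(rake) = 186 m × sin(16°) = 51.3 m

51.3 m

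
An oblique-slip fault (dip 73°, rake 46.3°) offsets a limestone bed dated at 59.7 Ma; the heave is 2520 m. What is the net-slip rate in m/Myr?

dip-slip = heave / cos(dip) = 2520 / cos(73°) = 8619 m
net slip = dip-slip / sin(rake) = 8619 / sin(46.3°) = 11920 m
rate = 11920 m / 59.7 Ma = 0.000200 m/yr = 200 m/Myr

200 m/Myr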